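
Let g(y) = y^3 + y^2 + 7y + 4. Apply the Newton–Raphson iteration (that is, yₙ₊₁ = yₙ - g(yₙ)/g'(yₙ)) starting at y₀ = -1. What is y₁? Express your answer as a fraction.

g'(y) = 3y^2 + 2y + 7.
g(-1) = -3, g'(-1) = 8, so y₁ = (-1) - (-3)/8 = -5/8.

-5/8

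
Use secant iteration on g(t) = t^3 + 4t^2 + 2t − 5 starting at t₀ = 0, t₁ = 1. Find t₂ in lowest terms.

g(0) = −5, g(1) = 2. t₂ = 1 − 2·(1 − 0)/(2 − (−5)) = 5/7.

5/7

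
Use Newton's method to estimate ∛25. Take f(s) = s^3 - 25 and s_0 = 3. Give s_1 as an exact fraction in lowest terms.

79/27

f'(s) = 3s^2.
f(3) = 2, f'(3) = 27, so s_1 = 3 - 2/27 = 79/27.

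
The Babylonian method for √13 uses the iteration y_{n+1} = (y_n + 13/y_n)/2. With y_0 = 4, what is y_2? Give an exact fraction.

1673/464

y_1 = (4 + 13/4)/2 = 29/8.
y_2 = (29/8 + 13/(29/8))/2 = 1673/464.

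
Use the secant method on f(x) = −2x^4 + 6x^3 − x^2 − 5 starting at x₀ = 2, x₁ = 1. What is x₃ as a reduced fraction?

4006/3277

f(2) = 7, f(1) = −2. x₂ = 1 − (−2)·(1 − 2)/((−2) − 7) = 11/9.
f(1) = −2, f(11/9) = −14/6561. x₃ = (11/9) − (−14/6561)·((11/9) − 1)/((−14/6561) − (−2)) = 4006/3277.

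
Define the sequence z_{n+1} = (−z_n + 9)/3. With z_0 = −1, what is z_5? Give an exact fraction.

550/243

z_1 = (−(−1) + 9)/3 = 10/3.
z_2 = (−(10/3) + 9)/3 = 17/9.
z_3 = (−(17/9) + 9)/3 = 64/27.
z_4 = (−(64/27) + 9)/3 = 179/81.
z_5 = (−(179/81) + 9)/3 = 550/243.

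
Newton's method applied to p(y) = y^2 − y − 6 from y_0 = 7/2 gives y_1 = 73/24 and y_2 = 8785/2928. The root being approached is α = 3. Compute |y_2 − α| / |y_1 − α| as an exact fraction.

1/122

y_1 − α = 73/24 − 3 = 1/24, so |y_1 − α| = 1/24.
y_2 − α = 8785/2928 − 3 = 1/2928, so |y_2 − α| = 1/2928.
Ratio = (1/2928) / (1/24) = 1/122.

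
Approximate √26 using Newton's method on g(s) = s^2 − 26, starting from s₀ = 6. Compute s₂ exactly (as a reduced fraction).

1897/372

g'(s) = 2s.
g(6) = 10, g'(6) = 12, so s₁ = 6 − 10/12 = 31/6.
g(31/6) = 25/36, g'(31/6) = 31/3, so s₂ = (31/6) − (25/36)/(31/3) = 1897/372.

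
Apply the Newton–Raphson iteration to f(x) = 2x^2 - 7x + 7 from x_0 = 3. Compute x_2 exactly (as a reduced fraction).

67/45

f'(x) = 4x - 7.
f(3) = 4, f'(3) = 5, so x_1 = 3 - 4/5 = 11/5.
f(11/5) = 32/25, f'(11/5) = 9/5, so x_2 = (11/5) - (32/25)/(9/5) = 67/45.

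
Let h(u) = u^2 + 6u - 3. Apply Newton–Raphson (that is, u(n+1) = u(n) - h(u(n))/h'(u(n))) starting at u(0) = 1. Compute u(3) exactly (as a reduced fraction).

2521/5432

h'(u) = 2u + 6.
h(1) = 4, h'(1) = 8, so u(1) = 1 - 4/8 = 1/2.
h(1/2) = 1/4, h'(1/2) = 7, so u(2) = (1/2) - (1/4)/7 = 13/28.
h(13/28) = 1/784, h'(13/28) = 97/14, so u(3) = (13/28) - (1/784)/(97/14) = 2521/5432.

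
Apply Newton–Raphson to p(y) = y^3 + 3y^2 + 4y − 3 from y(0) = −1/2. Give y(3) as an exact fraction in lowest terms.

p'(y) = 3y^2 + 6y + 4.
p(−1/2) = −35/8, p'(−1/2) = 7/4, so y(1) = (−1/2) − (−35/8)/(7/4) = 2.
p(2) = 25, p'(2) = 28, so y(2) = 2 − 25/28 = 31/28.
p(31/28) = 141875/21952, p'(31/28) = 11227/784, so y(3) = (31/28) − (141875/21952)/(11227/784) = 103081/157178.

103081/157178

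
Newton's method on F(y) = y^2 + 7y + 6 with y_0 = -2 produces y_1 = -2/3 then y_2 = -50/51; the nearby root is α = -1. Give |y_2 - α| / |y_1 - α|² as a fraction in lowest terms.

3/17

y_1 - α = -2/3 - (-1) = -2/3 + 1 = 1/3, so |y_1 - α| = 1/3.
y_2 - α = -50/51 - (-1) = -50/51 + 1 = 1/51, so |y_2 - α| = 1/51.
|y_1 - α|² = 1/9.
Ratio = (1/51) / (1/9) = 3/17.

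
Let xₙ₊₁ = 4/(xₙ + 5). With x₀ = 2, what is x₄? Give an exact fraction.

892/1271

x₁ = 4/(2 + 5) = 4/7.
x₂ = 4/(4/7 + 5) = 28/39.
x₃ = 4/(28/39 + 5) = 156/223.
x₄ = 4/(156/223 + 5) = 892/1271.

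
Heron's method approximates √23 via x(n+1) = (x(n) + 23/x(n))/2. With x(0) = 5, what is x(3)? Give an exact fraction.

x(1) = (5 + 23/5)/2 = 24/5.
x(2) = (24/5 + 23/(24/5))/2 = 1151/240.
x(3) = (1151/240 + 23/(1151/240))/2 = 2649601/552480.

2649601/552480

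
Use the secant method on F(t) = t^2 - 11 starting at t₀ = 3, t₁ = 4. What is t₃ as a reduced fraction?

169/51

F(3) = -2, F(4) = 5. t₂ = 4 - 5·(4 - 3)/(5 - (-2)) = 23/7.
F(4) = 5, F(23/7) = -10/49. t₃ = (23/7) - (-10/49)·((23/7) - 4)/((-10/49) - 5) = 169/51.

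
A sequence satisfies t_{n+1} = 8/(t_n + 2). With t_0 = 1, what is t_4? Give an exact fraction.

t_1 = 8/(1 + 2) = 8/3.
t_2 = 8/(8/3 + 2) = 12/7.
t_3 = 8/(12/7 + 2) = 28/13.
t_4 = 8/(28/13 + 2) = 52/27.

52/27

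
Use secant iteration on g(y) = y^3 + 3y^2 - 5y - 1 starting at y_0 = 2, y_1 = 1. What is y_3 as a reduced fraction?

431/310

g(2) = 9, g(1) = -2. y_2 = 1 - (-2)·(1 - 2)/((-2) - 9) = 13/11.
g(1) = -2, g(13/11) = -1422/1331. y_3 = (13/11) - (-1422/1331)·((13/11) - 1)/((-1422/1331) - (-2)) = 431/310.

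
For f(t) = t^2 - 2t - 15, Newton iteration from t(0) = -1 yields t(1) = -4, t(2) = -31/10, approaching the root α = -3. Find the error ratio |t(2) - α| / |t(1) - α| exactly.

1/10

t(1) - α = -4 - (-3) = -4 + 3 = -1, so |t(1) - α| = 1.
t(2) - α = -31/10 - (-3) = -31/10 + 3 = -1/10, so |t(2) - α| = 1/10.
Ratio = (1/10) / 1 = 1/10.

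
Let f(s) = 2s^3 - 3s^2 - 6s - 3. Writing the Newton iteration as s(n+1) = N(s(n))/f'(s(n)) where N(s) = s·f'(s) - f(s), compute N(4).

211

f'(s) = 6s^2 - 6s - 6.
N(s) = s·f'(s) - f(s) = s·(6s^2 - 6s - 6) - (2s^3 - 3s^2 - 6s - 3) = 4s^3 - 3s^2 + 3.
N(4) = 211.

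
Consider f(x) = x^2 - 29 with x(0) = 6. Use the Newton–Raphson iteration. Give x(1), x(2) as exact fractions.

x(1) = 65/12, x(2) = 8401/1560

f'(x) = 2x.
f(6) = 7, f'(6) = 12, so x(1) = 6 - 7/12 = 65/12.
f(65/12) = 49/144, f'(65/12) = 65/6, so x(2) = (65/12) - (49/144)/(65/6) = 8401/1560.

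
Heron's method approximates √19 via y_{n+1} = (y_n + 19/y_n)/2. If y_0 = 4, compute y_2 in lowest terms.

2441/560

y_1 = (4 + 19/4)/2 = 35/8.
y_2 = (35/8 + 19/(35/8))/2 = 2441/560.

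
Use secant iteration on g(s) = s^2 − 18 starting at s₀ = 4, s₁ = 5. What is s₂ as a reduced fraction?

g(4) = −2, g(5) = 7. s₂ = 5 − 7·(5 − 4)/(7 − (−2)) = 38/9.

38/9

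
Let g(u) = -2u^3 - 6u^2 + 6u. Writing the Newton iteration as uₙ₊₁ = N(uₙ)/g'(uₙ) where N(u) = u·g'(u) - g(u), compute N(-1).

g'(u) = -6u^2 - 12u + 6.
N(u) = u·g'(u) - g(u) = u·(-6u^2 - 12u + 6) - (-2u^3 - 6u^2 + 6u) = -4u^3 - 6u^2.
N(-1) = -2.

-2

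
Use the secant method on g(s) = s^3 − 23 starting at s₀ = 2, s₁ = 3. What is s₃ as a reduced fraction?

g(2) = −15, g(3) = 4. s₂ = 3 − 4·(3 − 2)/(4 − (−15)) = 53/19.
g(3) = 4, g(53/19) = −8880/6859. s₃ = (53/19) − (−8880/6859)·((53/19) − 3)/((−8880/6859) − 4) = 25793/9079.

25793/9079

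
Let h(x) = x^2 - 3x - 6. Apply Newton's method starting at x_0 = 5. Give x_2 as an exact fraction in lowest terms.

1255/287

h'(x) = 2x - 3.
h(5) = 4, h'(5) = 7, so x_1 = 5 - 4/7 = 31/7.
h(31/7) = 16/49, h'(31/7) = 41/7, so x_2 = (31/7) - (16/49)/(41/7) = 1255/287.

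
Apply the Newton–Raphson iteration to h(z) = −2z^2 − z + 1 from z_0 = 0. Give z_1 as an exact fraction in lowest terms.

h'(z) = −4z − 1.
h(0) = 1, h'(0) = −1, so z_1 = 0 − 1/(−1) = 1.

1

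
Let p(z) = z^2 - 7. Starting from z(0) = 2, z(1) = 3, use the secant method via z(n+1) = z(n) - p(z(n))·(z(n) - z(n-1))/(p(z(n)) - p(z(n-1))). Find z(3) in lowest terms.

37/14

p(2) = -3, p(3) = 2. z(2) = 3 - 2·(3 - 2)/(2 - (-3)) = 13/5.
p(3) = 2, p(13/5) = -6/25. z(3) = (13/5) - (-6/25)·((13/5) - 3)/((-6/25) - 2) = 37/14.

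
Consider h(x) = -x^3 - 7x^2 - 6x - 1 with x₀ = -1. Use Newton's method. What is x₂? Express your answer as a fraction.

h'(x) = -3x^2 - 14x - 6.
h(-1) = -1, h'(-1) = 5, so x₁ = (-1) - (-1)/5 = -4/5.
h(-4/5) = -21/125, h'(-4/5) = 82/25, so x₂ = (-4/5) - (-21/125)/(82/25) = -307/410.

-307/410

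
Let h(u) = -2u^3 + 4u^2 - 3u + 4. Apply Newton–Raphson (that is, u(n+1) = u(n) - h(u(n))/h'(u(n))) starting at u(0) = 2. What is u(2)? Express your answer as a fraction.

h'(u) = -6u^2 + 8u - 3.
h(2) = -2, h'(2) = -11, so u(1) = 2 - (-2)/(-11) = 20/11.
h(20/11) = -336/1331, h'(20/11) = -1003/121, so u(2) = (20/11) - (-336/1331)/(-1003/121) = 19724/11033.

19724/11033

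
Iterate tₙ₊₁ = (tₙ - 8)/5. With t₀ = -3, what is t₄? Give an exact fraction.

-1251/625

t₁ = ((-3) - 8)/5 = -11/5.
t₂ = ((-11/5) - 8)/5 = -51/25.
t₃ = ((-51/25) - 8)/5 = -251/125.
t₄ = ((-251/125) - 8)/5 = -1251/625.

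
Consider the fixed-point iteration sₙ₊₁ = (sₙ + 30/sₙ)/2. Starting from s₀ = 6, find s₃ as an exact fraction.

s₁ = (6 + 30/6)/2 = 11/2.
s₂ = (11/2 + 30/(11/2))/2 = 241/44.
s₃ = (241/44 + 30/(241/44))/2 = 116161/21208.

116161/21208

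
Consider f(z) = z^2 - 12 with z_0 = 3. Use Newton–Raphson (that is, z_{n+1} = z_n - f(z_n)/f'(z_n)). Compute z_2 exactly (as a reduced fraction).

f'(z) = 2z.
f(3) = -3, f'(3) = 6, so z_1 = 3 - (-3)/6 = 7/2.
f(7/2) = 1/4, f'(7/2) = 7, so z_2 = (7/2) - (1/4)/7 = 97/28.

97/28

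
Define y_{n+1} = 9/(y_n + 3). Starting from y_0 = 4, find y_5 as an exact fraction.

y_1 = 9/(4 + 3) = 9/7.
y_2 = 9/(9/7 + 3) = 21/10.
y_3 = 9/(21/10 + 3) = 30/17.
y_4 = 9/(30/17 + 3) = 17/9.
y_5 = 9/(17/9 + 3) = 81/44.

81/44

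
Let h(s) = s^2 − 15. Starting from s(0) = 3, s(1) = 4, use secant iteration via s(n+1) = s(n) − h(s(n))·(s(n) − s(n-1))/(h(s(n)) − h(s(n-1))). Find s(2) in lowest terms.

h(3) = −6, h(4) = 1. s(2) = 4 − 1·(4 − 3)/(1 − (−6)) = 27/7.

27/7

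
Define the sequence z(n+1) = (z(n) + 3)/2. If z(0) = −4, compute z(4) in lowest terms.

41/16

z(1) = ((−4) + 3)/2 = −1/2.
z(2) = ((−1/2) + 3)/2 = 5/4.
z(3) = ((5/4) + 3)/2 = 17/8.
z(4) = ((17/8) + 3)/2 = 41/16.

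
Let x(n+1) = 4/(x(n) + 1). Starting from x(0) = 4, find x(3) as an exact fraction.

36/29

x(1) = 4/(4 + 1) = 4/5.
x(2) = 4/(4/5 + 1) = 20/9.
x(3) = 4/(20/9 + 1) = 36/29.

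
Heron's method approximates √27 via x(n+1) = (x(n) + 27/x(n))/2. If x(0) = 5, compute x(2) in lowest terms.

1351/260

x(1) = (5 + 27/5)/2 = 26/5.
x(2) = (26/5 + 27/(26/5))/2 = 1351/260.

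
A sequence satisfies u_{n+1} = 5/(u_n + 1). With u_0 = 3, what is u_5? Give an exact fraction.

u_1 = 5/(3 + 1) = 5/4.
u_2 = 5/(5/4 + 1) = 20/9.
u_3 = 5/(20/9 + 1) = 45/29.
u_4 = 5/(45/29 + 1) = 145/74.
u_5 = 5/(145/74 + 1) = 370/219.

370/219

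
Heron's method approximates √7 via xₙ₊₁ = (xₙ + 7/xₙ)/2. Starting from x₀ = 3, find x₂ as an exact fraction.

x₁ = (3 + 7/3)/2 = 8/3.
x₂ = (8/3 + 7/(8/3))/2 = 127/48.

127/48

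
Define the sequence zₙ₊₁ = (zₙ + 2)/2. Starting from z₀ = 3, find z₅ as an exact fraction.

65/32

z₁ = (3 + 2)/2 = 5/2.
z₂ = ((5/2) + 2)/2 = 9/4.
z₃ = ((9/4) + 2)/2 = 17/8.
z₄ = ((17/8) + 2)/2 = 33/16.
z₅ = ((33/16) + 2)/2 = 65/32.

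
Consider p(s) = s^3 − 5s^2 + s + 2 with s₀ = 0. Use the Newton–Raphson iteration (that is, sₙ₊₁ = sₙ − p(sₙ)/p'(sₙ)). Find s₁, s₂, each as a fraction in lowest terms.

s₁ = −2, s₂ = −38/33

p'(s) = 3s^2 − 10s + 1.
p(0) = 2, p'(0) = 1, so s₁ = 0 − 2/1 = −2.
p(−2) = −28, p'(−2) = 33, so s₂ = (−2) − (−28)/33 = −38/33.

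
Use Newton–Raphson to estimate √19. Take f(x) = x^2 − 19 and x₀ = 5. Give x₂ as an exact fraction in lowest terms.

959/220

f'(x) = 2x.
f(5) = 6, f'(5) = 10, so x₁ = 5 − 6/10 = 22/5.
f(22/5) = 9/25, f'(22/5) = 44/5, so x₂ = (22/5) − (9/25)/(44/5) = 959/220.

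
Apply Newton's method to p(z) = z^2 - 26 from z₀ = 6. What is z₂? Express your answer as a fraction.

p'(z) = 2z.
p(6) = 10, p'(6) = 12, so z₁ = 6 - 10/12 = 31/6.
p(31/6) = 25/36, p'(31/6) = 31/3, so z₂ = (31/6) - (25/36)/(31/3) = 1897/372.

1897/372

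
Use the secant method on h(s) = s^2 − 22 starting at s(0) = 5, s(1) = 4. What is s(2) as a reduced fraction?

h(5) = 3, h(4) = −6. s(2) = 4 − (−6)·(4 − 5)/((−6) − 3) = 14/3.

14/3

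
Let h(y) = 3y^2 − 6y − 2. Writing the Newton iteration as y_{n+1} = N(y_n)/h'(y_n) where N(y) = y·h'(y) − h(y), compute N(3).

h'(y) = 6y − 6.
N(y) = y·h'(y) − h(y) = y·(6y − 6) − (3y^2 − 6y − 2) = 3y^2 + 2.
N(3) = 29.

29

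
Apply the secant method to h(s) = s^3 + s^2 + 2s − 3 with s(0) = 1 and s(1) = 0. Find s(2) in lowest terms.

h(1) = 1, h(0) = −3. s(2) = 0 − (−3)·(0 − 1)/((−3) − 1) = 3/4.

3/4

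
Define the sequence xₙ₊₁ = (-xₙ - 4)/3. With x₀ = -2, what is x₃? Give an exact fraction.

-26/27

x₁ = (-(-2) - 4)/3 = -2/3.
x₂ = (-(-2/3) - 4)/3 = -10/9.
x₃ = (-(-10/9) - 4)/3 = -26/27.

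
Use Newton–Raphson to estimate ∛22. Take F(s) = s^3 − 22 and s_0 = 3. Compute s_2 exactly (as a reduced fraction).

655489/233928

F'(s) = 3s^2.
F(3) = 5, F'(3) = 27, so s_1 = 3 − 5/27 = 76/27.
F(76/27) = 5950/19683, F'(76/27) = 5776/243, so s_2 = (76/27) − (5950/19683)/(5776/243) = 655489/233928.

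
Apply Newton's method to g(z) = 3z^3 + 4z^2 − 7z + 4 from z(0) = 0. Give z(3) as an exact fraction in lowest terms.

g'(z) = 9z^2 + 8z − 7.
g(0) = 4, g'(0) = −7, so z(1) = 0 − 4/(−7) = 4/7.
g(4/7) = 640/343, g'(4/7) = 25/49, so z(2) = (4/7) − (640/343)/(25/49) = −108/35.
g(−108/35) = −1048576/42875, g'(−108/35) = 66161/1225, so z(3) = (−108/35) − (−1048576/42875)/(66161/1225) = −6096812/2315635.

−6096812/2315635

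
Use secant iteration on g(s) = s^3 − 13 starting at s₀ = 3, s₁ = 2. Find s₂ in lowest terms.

g(3) = 14, g(2) = −5. s₂ = 2 − (−5)·(2 − 3)/((−5) − 14) = 43/19.

43/19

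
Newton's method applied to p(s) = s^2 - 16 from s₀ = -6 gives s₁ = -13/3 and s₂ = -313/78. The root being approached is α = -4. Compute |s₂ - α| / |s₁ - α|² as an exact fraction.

s₁ - α = -13/3 - (-4) = -13/3 + 4 = -1/3, so |s₁ - α| = 1/3.
s₂ - α = -313/78 - (-4) = -313/78 + 4 = -1/78, so |s₂ - α| = 1/78.
|s₁ - α|² = 1/9.
Ratio = (1/78) / (1/9) = 3/26.

3/26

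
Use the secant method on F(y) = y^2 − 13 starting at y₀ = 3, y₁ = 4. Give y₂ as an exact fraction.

25/7

F(3) = −4, F(4) = 3. y₂ = 4 − 3·(4 − 3)/(3 − (−4)) = 25/7.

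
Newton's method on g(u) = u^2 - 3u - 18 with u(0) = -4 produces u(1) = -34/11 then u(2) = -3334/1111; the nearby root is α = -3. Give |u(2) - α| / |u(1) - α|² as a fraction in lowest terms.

u(1) - α = -34/11 - (-3) = -34/11 + 3 = -1/11, so |u(1) - α| = 1/11.
u(2) - α = -3334/1111 - (-3) = -3334/1111 + 3 = -1/1111, so |u(2) - α| = 1/1111.
|u(1) - α|² = 1/121.
Ratio = (1/1111) / (1/121) = 11/101.

11/101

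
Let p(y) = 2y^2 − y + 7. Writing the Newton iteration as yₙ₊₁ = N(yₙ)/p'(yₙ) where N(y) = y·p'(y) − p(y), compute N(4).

p'(y) = 4y − 1.
N(y) = y·p'(y) − p(y) = y·(4y − 1) − (2y^2 − y + 7) = 2y^2 − 7.
N(4) = 25.

25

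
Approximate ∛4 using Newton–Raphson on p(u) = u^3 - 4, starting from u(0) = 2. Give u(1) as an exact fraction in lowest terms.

p'(u) = 3u^2.
p(2) = 4, p'(2) = 12, so u(1) = 2 - 4/12 = 5/3.

5/3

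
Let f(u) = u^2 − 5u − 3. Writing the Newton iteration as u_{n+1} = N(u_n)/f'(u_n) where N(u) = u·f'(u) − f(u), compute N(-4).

19

f'(u) = 2u − 5.
N(u) = u·f'(u) − f(u) = u·(2u − 5) − (u^2 − 5u − 3) = u^2 + 3.
N(-4) = 19.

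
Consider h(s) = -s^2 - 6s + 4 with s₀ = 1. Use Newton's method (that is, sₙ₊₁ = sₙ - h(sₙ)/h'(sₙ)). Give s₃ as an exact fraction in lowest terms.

h'(s) = -2s - 6.
h(1) = -3, h'(1) = -8, so s₁ = 1 - (-3)/(-8) = 5/8.
h(5/8) = -9/64, h'(5/8) = -29/4, so s₂ = (5/8) - (-9/64)/(-29/4) = 281/464.
h(281/464) = -81/215296, h'(281/464) = -1673/232, so s₃ = (281/464) - (-81/215296)/(-1673/232) = 940145/1552544.

940145/1552544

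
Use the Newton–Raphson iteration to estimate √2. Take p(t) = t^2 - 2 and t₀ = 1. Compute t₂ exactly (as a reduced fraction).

p'(t) = 2t.
p(1) = -1, p'(1) = 2, so t₁ = 1 - (-1)/2 = 3/2.
p(3/2) = 1/4, p'(3/2) = 3, so t₂ = (3/2) - (1/4)/3 = 17/12.

17/12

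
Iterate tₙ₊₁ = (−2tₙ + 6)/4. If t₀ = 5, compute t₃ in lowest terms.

1/2

t₁ = (−2·5 + 6)/4 = −1.
t₂ = (−2·(−1) + 6)/4 = 2.
t₃ = (−2·2 + 6)/4 = 1/2.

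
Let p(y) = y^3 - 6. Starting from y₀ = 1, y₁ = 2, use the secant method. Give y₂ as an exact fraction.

p(1) = -5, p(2) = 2. y₂ = 2 - 2·(2 - 1)/(2 - (-5)) = 12/7.

12/7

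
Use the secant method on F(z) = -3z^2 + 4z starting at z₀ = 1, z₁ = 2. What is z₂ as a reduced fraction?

F(1) = 1, F(2) = -4. z₂ = 2 - (-4)·(2 - 1)/((-4) - 1) = 6/5.

6/5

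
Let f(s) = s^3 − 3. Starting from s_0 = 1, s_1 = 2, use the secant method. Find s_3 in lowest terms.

561/403

f(1) = −2, f(2) = 5. s_2 = 2 − 5·(2 − 1)/(5 − (−2)) = 9/7.
f(2) = 5, f(9/7) = −300/343. s_3 = (9/7) − (−300/343)·((9/7) − 2)/((−300/343) − 5) = 561/403.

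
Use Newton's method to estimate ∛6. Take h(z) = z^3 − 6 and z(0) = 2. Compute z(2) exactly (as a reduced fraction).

1979/1089

h'(z) = 3z^2.
h(2) = 2, h'(2) = 12, so z(1) = 2 − 2/12 = 11/6.
h(11/6) = 35/216, h'(11/6) = 121/12, so z(2) = (11/6) − (35/216)/(121/12) = 1979/1089.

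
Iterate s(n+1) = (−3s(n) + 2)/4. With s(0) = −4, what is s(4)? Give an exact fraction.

s(1) = (−3·(−4) + 2)/4 = 7/2.
s(2) = (−3·(7/2) + 2)/4 = −17/8.
s(3) = (−3·(−17/8) + 2)/4 = 67/32.
s(4) = (−3·(67/32) + 2)/4 = −137/128.

−137/128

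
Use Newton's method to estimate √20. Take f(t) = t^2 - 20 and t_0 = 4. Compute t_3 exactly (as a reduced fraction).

51841/11592

f'(t) = 2t.
f(4) = -4, f'(4) = 8, so t_1 = 4 - (-4)/8 = 9/2.
f(9/2) = 1/4, f'(9/2) = 9, so t_2 = (9/2) - (1/4)/9 = 161/36.
f(161/36) = 1/1296, f'(161/36) = 161/18, so t_3 = (161/36) - (1/1296)/(161/18) = 51841/11592.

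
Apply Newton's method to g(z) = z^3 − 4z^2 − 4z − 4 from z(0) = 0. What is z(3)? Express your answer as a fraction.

g'(z) = 3z^2 − 8z − 4.
g(0) = −4, g'(0) = −4, so z(1) = 0 − (−4)/(−4) = −1.
g(−1) = −5, g'(−1) = 7, so z(2) = (−1) − (−5)/7 = −2/7.
g(−2/7) = −1100/343, g'(−2/7) = −72/49, so z(3) = (−2/7) − (−1100/343)/(−72/49) = −311/126.

−311/126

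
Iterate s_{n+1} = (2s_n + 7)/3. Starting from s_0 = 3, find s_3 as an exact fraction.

s_1 = (2·3 + 7)/3 = 13/3.
s_2 = (2·(13/3) + 7)/3 = 47/9.
s_3 = (2·(47/9) + 7)/3 = 157/27.

157/27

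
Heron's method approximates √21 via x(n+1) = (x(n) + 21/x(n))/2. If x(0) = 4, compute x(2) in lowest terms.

2713/592

x(1) = (4 + 21/4)/2 = 37/8.
x(2) = (37/8 + 21/(37/8))/2 = 2713/592.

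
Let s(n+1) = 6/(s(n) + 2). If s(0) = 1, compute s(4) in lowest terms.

21/13

s(1) = 6/(1 + 2) = 2.
s(2) = 6/(2 + 2) = 3/2.
s(3) = 6/(3/2 + 2) = 12/7.
s(4) = 6/(12/7 + 2) = 21/13.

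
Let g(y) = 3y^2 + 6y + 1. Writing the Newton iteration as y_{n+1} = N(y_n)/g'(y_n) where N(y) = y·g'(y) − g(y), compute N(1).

g'(y) = 6y + 6.
N(y) = y·g'(y) − g(y) = y·(6y + 6) − (3y^2 + 6y + 1) = 3y^2 − 1.
N(1) = 2.

2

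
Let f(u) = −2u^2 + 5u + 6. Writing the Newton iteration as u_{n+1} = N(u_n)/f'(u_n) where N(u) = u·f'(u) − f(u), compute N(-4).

f'(u) = −4u + 5.
N(u) = u·f'(u) − f(u) = u·(−4u + 5) − (−2u^2 + 5u + 6) = −2u^2 − 6.
N(-4) = −38.

−38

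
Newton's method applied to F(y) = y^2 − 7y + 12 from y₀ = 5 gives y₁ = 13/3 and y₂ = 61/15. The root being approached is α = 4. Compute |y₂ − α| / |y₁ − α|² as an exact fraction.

y₁ − α = 13/3 − 4 = 1/3, so |y₁ − α| = 1/3.
y₂ − α = 61/15 − 4 = 1/15, so |y₂ − α| = 1/15.
|y₁ − α|² = 1/9.
Ratio = (1/15) / (1/9) = 3/5.

3/5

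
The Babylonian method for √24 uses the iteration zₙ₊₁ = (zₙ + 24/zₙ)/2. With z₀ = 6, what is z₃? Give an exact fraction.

z₁ = (6 + 24/6)/2 = 5.
z₂ = (5 + 24/5)/2 = 49/10.
z₃ = (49/10 + 24/(49/10))/2 = 4801/980.

4801/980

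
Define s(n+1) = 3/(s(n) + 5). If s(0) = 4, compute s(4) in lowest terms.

267/493

s(1) = 3/(4 + 5) = 1/3.
s(2) = 3/(1/3 + 5) = 9/16.
s(3) = 3/(9/16 + 5) = 48/89.
s(4) = 3/(48/89 + 5) = 267/493.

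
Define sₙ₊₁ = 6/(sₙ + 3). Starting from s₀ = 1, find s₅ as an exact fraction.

114/83

s₁ = 6/(1 + 3) = 3/2.
s₂ = 6/(3/2 + 3) = 4/3.
s₃ = 6/(4/3 + 3) = 18/13.
s₄ = 6/(18/13 + 3) = 26/19.
s₅ = 6/(26/19 + 3) = 114/83.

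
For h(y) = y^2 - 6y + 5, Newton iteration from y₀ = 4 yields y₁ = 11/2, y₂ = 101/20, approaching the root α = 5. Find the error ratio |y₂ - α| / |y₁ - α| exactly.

y₁ - α = 11/2 - 5 = 1/2, so |y₁ - α| = 1/2.
y₂ - α = 101/20 - 5 = 1/20, so |y₂ - α| = 1/20.
Ratio = (1/20) / (1/2) = 1/10.

1/10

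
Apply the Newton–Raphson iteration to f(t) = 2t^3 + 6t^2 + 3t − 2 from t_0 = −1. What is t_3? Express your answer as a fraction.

f'(t) = 6t^2 + 12t + 3.
f(−1) = −1, f'(−1) = −3, so t_1 = (−1) − (−1)/(−3) = −4/3.
f(−4/3) = −2/27, f'(−4/3) = −7/3, so t_2 = (−4/3) − (−2/27)/(−7/3) = −86/63.
f(−86/63) = −520/250047, f'(−86/63) = −2911/1323, so t_3 = (−86/63) − (−520/250047)/(−2911/1323) = −751558/550179.

−751558/550179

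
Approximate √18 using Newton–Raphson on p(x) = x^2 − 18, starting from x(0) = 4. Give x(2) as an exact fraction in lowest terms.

p'(x) = 2x.
p(4) = −2, p'(4) = 8, so x(1) = 4 − (−2)/8 = 17/4.
p(17/4) = 1/16, p'(17/4) = 17/2, so x(2) = (17/4) − (1/16)/(17/2) = 577/136.

577/136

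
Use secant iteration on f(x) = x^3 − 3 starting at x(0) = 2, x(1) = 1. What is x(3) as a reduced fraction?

291/193

f(2) = 5, f(1) = −2. x(2) = 1 − (−2)·(1 − 2)/((−2) − 5) = 9/7.
f(1) = −2, f(9/7) = −300/343. x(3) = (9/7) − (−300/343)·((9/7) − 1)/((−300/343) − (−2)) = 291/193.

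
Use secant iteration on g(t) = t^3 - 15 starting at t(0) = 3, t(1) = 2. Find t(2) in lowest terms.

g(3) = 12, g(2) = -7. t(2) = 2 - (-7)·(2 - 3)/((-7) - 12) = 45/19.

45/19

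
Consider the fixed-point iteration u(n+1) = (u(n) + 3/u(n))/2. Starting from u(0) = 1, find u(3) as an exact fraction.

u(1) = (1 + 3/1)/2 = 2.
u(2) = (2 + 3/2)/2 = 7/4.
u(3) = (7/4 + 3/(7/4))/2 = 97/56.

97/56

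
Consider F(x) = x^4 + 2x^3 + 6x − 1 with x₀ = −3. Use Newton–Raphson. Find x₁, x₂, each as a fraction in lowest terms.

x₁ = −17/6, x₂ = −44649/15904

F'(x) = 4x^3 + 6x^2 + 6.
F(−3) = 8, F'(−3) = −48, so x₁ = (−3) − 8/(−48) = −17/6.
F(−17/6) = 1237/1296, F'(−17/6) = −994/27, so x₂ = (−17/6) − (1237/1296)/(−994/27) = −44649/15904.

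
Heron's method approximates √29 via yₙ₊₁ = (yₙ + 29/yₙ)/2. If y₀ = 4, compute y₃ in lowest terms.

y₁ = (4 + 29/4)/2 = 45/8.
y₂ = (45/8 + 29/(45/8))/2 = 3881/720.
y₃ = (3881/720 + 29/(3881/720))/2 = 30095761/5588640.

30095761/5588640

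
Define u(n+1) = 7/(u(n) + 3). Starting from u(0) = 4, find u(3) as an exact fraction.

28/19

u(1) = 7/(4 + 3) = 1.
u(2) = 7/(1 + 3) = 7/4.
u(3) = 7/(7/4 + 3) = 28/19.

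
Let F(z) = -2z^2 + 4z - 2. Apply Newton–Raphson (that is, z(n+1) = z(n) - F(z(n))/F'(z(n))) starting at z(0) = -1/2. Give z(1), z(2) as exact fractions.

z(1) = 1/4, z(2) = 5/8

F'(z) = -4z + 4.
F(-1/2) = -9/2, F'(-1/2) = 6, so z(1) = (-1/2) - (-9/2)/6 = 1/4.
F(1/4) = -9/8, F'(1/4) = 3, so z(2) = (1/4) - (-9/8)/3 = 5/8.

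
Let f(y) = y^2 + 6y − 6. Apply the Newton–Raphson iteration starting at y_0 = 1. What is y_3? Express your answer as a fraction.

f'(y) = 2y + 6.
f(1) = 1, f'(1) = 8, so y_1 = 1 − 1/8 = 7/8.
f(7/8) = 1/64, f'(7/8) = 31/4, so y_2 = (7/8) − (1/64)/(31/4) = 433/496.
f(433/496) = 1/246016, f'(433/496) = 1921/248, so y_3 = (433/496) − (1/246016)/(1921/248) = 1663585/1905632.

1663585/1905632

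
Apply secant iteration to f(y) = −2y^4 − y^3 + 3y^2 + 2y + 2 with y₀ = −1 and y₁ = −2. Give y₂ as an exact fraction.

f(−1) = 2, f(−2) = −14. y₂ = (−2) − (−14)·((−2) − (−1))/((−14) − 2) = −9/8.

−9/8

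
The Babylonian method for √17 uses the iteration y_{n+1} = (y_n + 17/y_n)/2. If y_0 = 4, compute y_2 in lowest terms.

y_1 = (4 + 17/4)/2 = 33/8.
y_2 = (33/8 + 17/(33/8))/2 = 2177/528.

2177/528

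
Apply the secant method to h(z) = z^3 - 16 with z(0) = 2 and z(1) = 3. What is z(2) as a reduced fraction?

h(2) = -8, h(3) = 11. z(2) = 3 - 11·(3 - 2)/(11 - (-8)) = 46/19.

46/19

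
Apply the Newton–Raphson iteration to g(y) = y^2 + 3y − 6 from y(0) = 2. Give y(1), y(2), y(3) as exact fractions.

y(1) = 10/7, y(2) = 394/287, y(3) = 649450/473263

g'(y) = 2y + 3.
g(2) = 4, g'(2) = 7, so y(1) = 2 − 4/7 = 10/7.
g(10/7) = 16/49, g'(10/7) = 41/7, so y(2) = (10/7) − (16/49)/(41/7) = 394/287.
g(394/287) = 256/82369, g'(394/287) = 1649/287, so y(3) = (394/287) − (256/82369)/(1649/287) = 649450/473263.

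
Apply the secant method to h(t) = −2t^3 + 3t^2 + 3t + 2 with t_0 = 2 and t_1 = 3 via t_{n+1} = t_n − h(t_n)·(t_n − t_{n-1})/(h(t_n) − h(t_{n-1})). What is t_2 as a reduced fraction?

h(2) = 4, h(3) = −16. t_2 = 3 − (−16)·(3 − 2)/((−16) − 4) = 11/5.

11/5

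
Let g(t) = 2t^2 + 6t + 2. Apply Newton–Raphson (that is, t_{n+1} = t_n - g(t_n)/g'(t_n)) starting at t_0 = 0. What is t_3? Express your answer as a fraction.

-377/987

g'(t) = 4t + 6.
g(0) = 2, g'(0) = 6, so t_1 = 0 - 2/6 = -1/3.
g(-1/3) = 2/9, g'(-1/3) = 14/3, so t_2 = (-1/3) - (2/9)/(14/3) = -8/21.
g(-8/21) = 2/441, g'(-8/21) = 94/21, so t_3 = (-8/21) - (2/441)/(94/21) = -377/987.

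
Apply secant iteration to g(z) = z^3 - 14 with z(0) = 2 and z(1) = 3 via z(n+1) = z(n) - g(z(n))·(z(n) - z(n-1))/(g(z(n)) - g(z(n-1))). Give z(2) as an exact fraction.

g(2) = -6, g(3) = 13. z(2) = 3 - 13·(3 - 2)/(13 - (-6)) = 44/19.

44/19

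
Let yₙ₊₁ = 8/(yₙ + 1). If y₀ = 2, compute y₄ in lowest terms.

280/123

y₁ = 8/(2 + 1) = 8/3.
y₂ = 8/(8/3 + 1) = 24/11.
y₃ = 8/(24/11 + 1) = 88/35.
y₄ = 8/(88/35 + 1) = 280/123.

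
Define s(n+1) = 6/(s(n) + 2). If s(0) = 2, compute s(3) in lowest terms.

s(1) = 6/(2 + 2) = 3/2.
s(2) = 6/(3/2 + 2) = 12/7.
s(3) = 6/(12/7 + 2) = 21/13.

21/13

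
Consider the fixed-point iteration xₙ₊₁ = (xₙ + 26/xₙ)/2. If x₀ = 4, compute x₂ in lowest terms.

x₁ = (4 + 26/4)/2 = 21/4.
x₂ = (21/4 + 26/(21/4))/2 = 857/168.

857/168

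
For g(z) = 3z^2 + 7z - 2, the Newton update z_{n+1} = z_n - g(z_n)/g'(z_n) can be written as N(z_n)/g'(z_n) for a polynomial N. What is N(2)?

g'(z) = 6z + 7.
N(z) = z·g'(z) - g(z) = z·(6z + 7) - (3z^2 + 7z - 2) = 3z^2 + 2.
N(2) = 14.

14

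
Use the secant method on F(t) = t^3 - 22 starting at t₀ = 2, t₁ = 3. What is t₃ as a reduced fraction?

F(2) = -14, F(3) = 5. t₂ = 3 - 5·(3 - 2)/(5 - (-14)) = 52/19.
F(3) = 5, F(52/19) = -10290/6859. t₃ = (52/19) - (-10290/6859)·((52/19) - 3)/((-10290/6859) - 5) = 24946/8917.

24946/8917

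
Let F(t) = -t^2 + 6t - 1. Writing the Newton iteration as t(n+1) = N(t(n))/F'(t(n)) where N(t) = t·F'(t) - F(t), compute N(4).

-15

F'(t) = -2t + 6.
N(t) = t·F'(t) - F(t) = t·(-2t + 6) - (-t^2 + 6t - 1) = -t^2 + 1.
N(4) = -15.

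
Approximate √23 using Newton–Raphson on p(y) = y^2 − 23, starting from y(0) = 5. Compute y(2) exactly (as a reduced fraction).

p'(y) = 2y.
p(5) = 2, p'(5) = 10, so y(1) = 5 − 2/10 = 24/5.
p(24/5) = 1/25, p'(24/5) = 48/5, so y(2) = (24/5) − (1/25)/(48/5) = 1151/240.

1151/240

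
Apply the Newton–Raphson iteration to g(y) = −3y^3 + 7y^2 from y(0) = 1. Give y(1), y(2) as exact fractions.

y(1) = 1/5, y(2) = 29/305

g'(y) = −9y^2 + 14y.
g(1) = 4, g'(1) = 5, so y(1) = 1 − 4/5 = 1/5.
g(1/5) = 32/125, g'(1/5) = 61/25, so y(2) = (1/5) − (32/125)/(61/25) = 29/305.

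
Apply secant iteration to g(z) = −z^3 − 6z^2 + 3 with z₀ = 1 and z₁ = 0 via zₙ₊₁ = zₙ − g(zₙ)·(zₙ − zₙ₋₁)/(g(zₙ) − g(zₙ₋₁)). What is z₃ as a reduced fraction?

g(1) = −4, g(0) = 3. z₂ = 0 − 3·(0 − 1)/(3 − (−4)) = 3/7.
g(0) = 3, g(3/7) = 624/343. z₃ = (3/7) − (624/343)·((3/7) − 0)/((624/343) − 3) = 49/45.

49/45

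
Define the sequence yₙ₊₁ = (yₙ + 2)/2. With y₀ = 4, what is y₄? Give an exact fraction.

y₁ = (4 + 2)/2 = 3.
y₂ = (3 + 2)/2 = 5/2.
y₃ = ((5/2) + 2)/2 = 9/4.
y₄ = ((9/4) + 2)/2 = 17/8.

17/8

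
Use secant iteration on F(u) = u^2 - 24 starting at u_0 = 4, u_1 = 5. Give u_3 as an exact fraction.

436/89

F(4) = -8, F(5) = 1. u_2 = 5 - 1·(5 - 4)/(1 - (-8)) = 44/9.
F(5) = 1, F(44/9) = -8/81. u_3 = (44/9) - (-8/81)·((44/9) - 5)/((-8/81) - 1) = 436/89.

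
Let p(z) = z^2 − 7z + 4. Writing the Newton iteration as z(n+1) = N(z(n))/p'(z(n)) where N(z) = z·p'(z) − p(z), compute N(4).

p'(z) = 2z − 7.
N(z) = z·p'(z) − p(z) = z·(2z − 7) − (z^2 − 7z + 4) = z^2 − 4.
N(4) = 12.

12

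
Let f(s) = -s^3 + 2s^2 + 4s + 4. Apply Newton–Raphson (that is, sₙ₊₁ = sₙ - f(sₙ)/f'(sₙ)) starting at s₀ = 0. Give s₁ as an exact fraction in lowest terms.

f'(s) = -3s^2 + 4s + 4.
f(0) = 4, f'(0) = 4, so s₁ = 0 - 4/4 = -1.

-1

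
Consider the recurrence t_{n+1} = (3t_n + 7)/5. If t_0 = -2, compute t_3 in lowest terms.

289/125

t_1 = (3·(-2) + 7)/5 = 1/5.
t_2 = (3·(1/5) + 7)/5 = 38/25.
t_3 = (3·(38/25) + 7)/5 = 289/125.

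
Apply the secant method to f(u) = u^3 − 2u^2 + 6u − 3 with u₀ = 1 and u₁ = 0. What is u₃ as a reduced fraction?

f(1) = 2, f(0) = −3. u₂ = 0 − (−3)·(0 − 1)/((−3) − 2) = 3/5.
f(0) = −3, f(3/5) = 12/125. u₃ = (3/5) − (12/125)·((3/5) − 0)/((12/125) − (−3)) = 25/43.

25/43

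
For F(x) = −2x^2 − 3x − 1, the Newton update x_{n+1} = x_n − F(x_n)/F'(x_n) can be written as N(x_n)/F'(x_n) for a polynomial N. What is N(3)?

F'(x) = −4x − 3.
N(x) = x·F'(x) − F(x) = x·(−4x − 3) − (−2x^2 − 3x − 1) = −2x^2 + 1.
N(3) = −17.

−17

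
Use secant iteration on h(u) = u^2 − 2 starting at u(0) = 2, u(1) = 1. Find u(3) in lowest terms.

h(2) = 2, h(1) = −1. u(2) = 1 − (−1)·(1 − 2)/((−1) − 2) = 4/3.
h(1) = −1, h(4/3) = −2/9. u(3) = (4/3) − (−2/9)·((4/3) − 1)/((−2/9) − (−1)) = 10/7.

10/7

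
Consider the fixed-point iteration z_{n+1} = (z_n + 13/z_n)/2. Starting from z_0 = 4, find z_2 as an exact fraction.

z_1 = (4 + 13/4)/2 = 29/8.
z_2 = (29/8 + 13/(29/8))/2 = 1673/464.

1673/464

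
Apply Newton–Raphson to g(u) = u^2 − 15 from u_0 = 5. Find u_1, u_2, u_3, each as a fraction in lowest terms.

g'(u) = 2u.
g(5) = 10, g'(5) = 10, so u_1 = 5 − 10/10 = 4.
g(4) = 1, g'(4) = 8, so u_2 = 4 − 1/8 = 31/8.
g(31/8) = 1/64, g'(31/8) = 31/4, so u_3 = (31/8) − (1/64)/(31/4) = 1921/496.

u_1 = 4, u_2 = 31/8, u_3 = 1921/496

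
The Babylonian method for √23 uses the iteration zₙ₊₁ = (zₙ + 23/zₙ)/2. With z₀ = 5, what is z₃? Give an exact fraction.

z₁ = (5 + 23/5)/2 = 24/5.
z₂ = (24/5 + 23/(24/5))/2 = 1151/240.
z₃ = (1151/240 + 23/(1151/240))/2 = 2649601/552480.

2649601/552480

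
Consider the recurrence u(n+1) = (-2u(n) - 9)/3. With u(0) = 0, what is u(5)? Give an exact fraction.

u(1) = (-2·0 - 9)/3 = -3.
u(2) = (-2·(-3) - 9)/3 = -1.
u(3) = (-2·(-1) - 9)/3 = -7/3.
u(4) = (-2·(-7/3) - 9)/3 = -13/9.
u(5) = (-2·(-13/9) - 9)/3 = -55/27.

-55/27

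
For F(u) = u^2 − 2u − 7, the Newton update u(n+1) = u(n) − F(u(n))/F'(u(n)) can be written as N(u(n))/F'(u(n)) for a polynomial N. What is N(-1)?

F'(u) = 2u − 2.
N(u) = u·F'(u) − F(u) = u·(2u − 2) − (u^2 − 2u − 7) = u^2 + 7.
N(-1) = 8.

8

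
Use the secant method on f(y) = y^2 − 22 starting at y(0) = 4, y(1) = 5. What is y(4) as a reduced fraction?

1909/407

f(4) = −6, f(5) = 3. y(2) = 5 − 3·(5 − 4)/(3 − (−6)) = 14/3.
f(5) = 3, f(14/3) = −2/9. y(3) = (14/3) − (−2/9)·((14/3) − 5)/((−2/9) − 3) = 136/29.
f(14/3) = −2/9, f(136/29) = −6/841. y(4) = (136/29) − (−6/841)·((136/29) − (14/3))/((−6/841) − (−2/9)) = 1909/407.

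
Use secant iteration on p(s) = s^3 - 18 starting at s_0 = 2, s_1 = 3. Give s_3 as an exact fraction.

2402/921

p(2) = -10, p(3) = 9. s_2 = 3 - 9·(3 - 2)/(9 - (-10)) = 48/19.
p(3) = 9, p(48/19) = -12870/6859. s_3 = (48/19) - (-12870/6859)·((48/19) - 3)/((-12870/6859) - 9) = 2402/921.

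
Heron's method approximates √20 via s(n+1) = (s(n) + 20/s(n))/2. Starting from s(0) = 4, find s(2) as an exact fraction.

s(1) = (4 + 20/4)/2 = 9/2.
s(2) = (9/2 + 20/(9/2))/2 = 161/36.

161/36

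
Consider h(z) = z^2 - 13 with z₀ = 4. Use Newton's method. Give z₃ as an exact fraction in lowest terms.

h'(z) = 2z.
h(4) = 3, h'(4) = 8, so z₁ = 4 - 3/8 = 29/8.
h(29/8) = 9/64, h'(29/8) = 29/4, so z₂ = (29/8) - (9/64)/(29/4) = 1673/464.
h(1673/464) = 81/215296, h'(1673/464) = 1673/232, so z₃ = (1673/464) - (81/215296)/(1673/232) = 5597777/1552544.

5597777/1552544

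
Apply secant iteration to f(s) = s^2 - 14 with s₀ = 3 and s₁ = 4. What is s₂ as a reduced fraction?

26/7

f(3) = -5, f(4) = 2. s₂ = 4 - 2·(4 - 3)/(2 - (-5)) = 26/7.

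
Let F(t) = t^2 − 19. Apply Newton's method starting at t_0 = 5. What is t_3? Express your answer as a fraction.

F'(t) = 2t.
F(5) = 6, F'(5) = 10, so t_1 = 5 − 6/10 = 22/5.
F(22/5) = 9/25, F'(22/5) = 44/5, so t_2 = (22/5) − (9/25)/(44/5) = 959/220.
F(959/220) = 81/48400, F'(959/220) = 959/110, so t_3 = (959/220) − (81/48400)/(959/110) = 1839281/421960.

1839281/421960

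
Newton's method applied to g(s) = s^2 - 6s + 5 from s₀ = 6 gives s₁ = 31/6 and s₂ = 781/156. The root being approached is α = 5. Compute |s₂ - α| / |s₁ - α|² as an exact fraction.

3/13

s₁ - α = 31/6 - 5 = 1/6, so |s₁ - α| = 1/6.
s₂ - α = 781/156 - 5 = 1/156, so |s₂ - α| = 1/156.
|s₁ - α|² = 1/36.
Ratio = (1/156) / (1/36) = 3/13.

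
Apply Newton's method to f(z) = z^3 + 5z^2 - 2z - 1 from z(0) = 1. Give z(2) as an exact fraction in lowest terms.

1175/1826

f'(z) = 3z^2 + 10z - 2.
f(1) = 3, f'(1) = 11, so z(1) = 1 - 3/11 = 8/11.
f(8/11) = 765/1331, f'(8/11) = 830/121, so z(2) = (8/11) - (765/1331)/(830/121) = 1175/1826.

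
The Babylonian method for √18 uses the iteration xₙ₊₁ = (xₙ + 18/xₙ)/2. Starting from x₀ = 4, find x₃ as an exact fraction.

665857/156944

x₁ = (4 + 18/4)/2 = 17/4.
x₂ = (17/4 + 18/(17/4))/2 = 577/136.
x₃ = (577/136 + 18/(577/136))/2 = 665857/156944.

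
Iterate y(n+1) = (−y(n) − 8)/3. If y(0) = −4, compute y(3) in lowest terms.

y(1) = (−(−4) − 8)/3 = −4/3.
y(2) = (−(−4/3) − 8)/3 = −20/9.
y(3) = (−(−20/9) − 8)/3 = −52/27.

−52/27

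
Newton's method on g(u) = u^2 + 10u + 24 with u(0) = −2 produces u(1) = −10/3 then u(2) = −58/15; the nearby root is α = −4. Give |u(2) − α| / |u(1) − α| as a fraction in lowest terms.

1/5

u(1) − α = −10/3 − (−4) = −10/3 + 4 = 2/3, so |u(1) − α| = 2/3.
u(2) − α = −58/15 − (−4) = −58/15 + 4 = 2/15, so |u(2) − α| = 2/15.
Ratio = (2/15) / (2/3) = 1/5.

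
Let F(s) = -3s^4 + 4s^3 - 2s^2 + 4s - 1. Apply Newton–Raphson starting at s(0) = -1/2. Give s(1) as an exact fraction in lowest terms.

F'(s) = -12s^3 + 12s^2 - 4s + 4.
F(-1/2) = -67/16, F'(-1/2) = 21/2, so s(1) = (-1/2) - (-67/16)/(21/2) = -17/168.

-17/168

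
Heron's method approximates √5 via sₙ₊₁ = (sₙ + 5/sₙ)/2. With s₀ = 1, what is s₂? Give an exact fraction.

7/3

s₁ = (1 + 5/1)/2 = 3.
s₂ = (3 + 5/3)/2 = 7/3.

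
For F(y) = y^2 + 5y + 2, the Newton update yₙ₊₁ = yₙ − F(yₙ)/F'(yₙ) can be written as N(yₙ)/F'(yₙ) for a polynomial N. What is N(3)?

F'(y) = 2y + 5.
N(y) = y·F'(y) − F(y) = y·(2y + 5) − (y^2 + 5y + 2) = y^2 − 2.
N(3) = 7.

7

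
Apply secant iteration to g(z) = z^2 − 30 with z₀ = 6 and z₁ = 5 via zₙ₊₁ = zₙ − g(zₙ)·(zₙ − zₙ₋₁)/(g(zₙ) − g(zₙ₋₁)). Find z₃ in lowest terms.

126/23

g(6) = 6, g(5) = −5. z₂ = 5 − (−5)·(5 − 6)/((−5) − 6) = 60/11.
g(5) = −5, g(60/11) = −30/121. z₃ = (60/11) − (−30/121)·((60/11) − 5)/((−30/121) − (−5)) = 126/23.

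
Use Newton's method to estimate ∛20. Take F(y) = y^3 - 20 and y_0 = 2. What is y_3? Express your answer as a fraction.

301027/110889

F'(y) = 3y^2.
F(2) = -12, F'(2) = 12, so y_1 = 2 - (-12)/12 = 3.
F(3) = 7, F'(3) = 27, so y_2 = 3 - 7/27 = 74/27.
F(74/27) = 11564/19683, F'(74/27) = 5476/243, so y_3 = (74/27) - (11564/19683)/(5476/243) = 301027/110889.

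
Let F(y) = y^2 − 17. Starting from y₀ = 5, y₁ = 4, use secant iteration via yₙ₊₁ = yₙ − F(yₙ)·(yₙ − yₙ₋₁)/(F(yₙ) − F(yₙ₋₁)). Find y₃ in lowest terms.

301/73

F(5) = 8, F(4) = −1. y₂ = 4 − (−1)·(4 − 5)/((−1) − 8) = 37/9.
F(4) = −1, F(37/9) = −8/81. y₃ = (37/9) − (−8/81)·((37/9) − 4)/((−8/81) − (−1)) = 301/73.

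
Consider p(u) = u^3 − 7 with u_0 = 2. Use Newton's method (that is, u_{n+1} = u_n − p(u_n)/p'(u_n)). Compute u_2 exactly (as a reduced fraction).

p'(u) = 3u^2.
p(2) = 1, p'(2) = 12, so u_1 = 2 − 1/12 = 23/12.
p(23/12) = 71/1728, p'(23/12) = 529/48, so u_2 = (23/12) − (71/1728)/(529/48) = 18215/9522.

18215/9522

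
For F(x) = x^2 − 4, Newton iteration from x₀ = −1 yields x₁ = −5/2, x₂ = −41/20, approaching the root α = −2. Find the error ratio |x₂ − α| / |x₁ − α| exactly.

x₁ − α = −5/2 − (−2) = −5/2 + 2 = −1/2, so |x₁ − α| = 1/2.
x₂ − α = −41/20 − (−2) = −41/20 + 2 = −1/20, so |x₂ − α| = 1/20.
Ratio = (1/20) / (1/2) = 1/10.

1/10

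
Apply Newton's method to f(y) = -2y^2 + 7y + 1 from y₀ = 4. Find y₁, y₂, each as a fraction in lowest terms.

f'(y) = -4y + 7.
f(4) = -3, f'(4) = -9, so y₁ = 4 - (-3)/(-9) = 11/3.
f(11/3) = -2/9, f'(11/3) = -23/3, so y₂ = (11/3) - (-2/9)/(-23/3) = 251/69.

y₁ = 11/3, y₂ = 251/69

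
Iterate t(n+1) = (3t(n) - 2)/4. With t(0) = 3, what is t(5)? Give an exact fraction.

t(1) = (3·3 - 2)/4 = 7/4.
t(2) = (3·(7/4) - 2)/4 = 13/16.
t(3) = (3·(13/16) - 2)/4 = 7/64.
t(4) = (3·(7/64) - 2)/4 = -107/256.
t(5) = (3·(-107/256) - 2)/4 = -833/1024.

-833/1024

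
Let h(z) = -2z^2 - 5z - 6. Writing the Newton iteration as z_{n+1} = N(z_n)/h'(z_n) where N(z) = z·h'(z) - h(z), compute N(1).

h'(z) = -4z - 5.
N(z) = z·h'(z) - h(z) = z·(-4z - 5) - (-2z^2 - 5z - 6) = -2z^2 + 6.
N(1) = 4.

4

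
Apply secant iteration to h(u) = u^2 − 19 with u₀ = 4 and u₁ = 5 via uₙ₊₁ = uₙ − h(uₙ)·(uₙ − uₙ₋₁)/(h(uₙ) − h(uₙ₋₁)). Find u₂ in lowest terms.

h(4) = −3, h(5) = 6. u₂ = 5 − 6·(5 − 4)/(6 − (−3)) = 13/3.

13/3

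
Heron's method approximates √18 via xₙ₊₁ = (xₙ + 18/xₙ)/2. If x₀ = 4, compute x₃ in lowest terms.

665857/156944

x₁ = (4 + 18/4)/2 = 17/4.
x₂ = (17/4 + 18/(17/4))/2 = 577/136.
x₃ = (577/136 + 18/(577/136))/2 = 665857/156944.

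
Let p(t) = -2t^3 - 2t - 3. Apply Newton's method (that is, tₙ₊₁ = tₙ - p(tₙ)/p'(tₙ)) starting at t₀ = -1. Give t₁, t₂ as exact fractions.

t₁ = -7/8, t₂ = -727/844

p'(t) = -6t^2 - 2.
p(-1) = 1, p'(-1) = -8, so t₁ = (-1) - 1/(-8) = -7/8.
p(-7/8) = 23/256, p'(-7/8) = -211/32, so t₂ = (-7/8) - (23/256)/(-211/32) = -727/844.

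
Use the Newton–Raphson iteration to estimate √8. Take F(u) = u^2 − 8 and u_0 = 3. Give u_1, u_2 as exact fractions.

u_1 = 17/6, u_2 = 577/204

F'(u) = 2u.
F(3) = 1, F'(3) = 6, so u_1 = 3 − 1/6 = 17/6.
F(17/6) = 1/36, F'(17/6) = 17/3, so u_2 = (17/6) − (1/36)/(17/3) = 577/204.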